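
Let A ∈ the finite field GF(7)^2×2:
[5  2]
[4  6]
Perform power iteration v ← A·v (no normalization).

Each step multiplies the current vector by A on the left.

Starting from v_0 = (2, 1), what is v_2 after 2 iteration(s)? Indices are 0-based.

v_0 = (2, 1).
v_1 = A·v_0 = (5, 0).
v_2 = A·v_1 = (4, 6).

v_2 = (4, 6)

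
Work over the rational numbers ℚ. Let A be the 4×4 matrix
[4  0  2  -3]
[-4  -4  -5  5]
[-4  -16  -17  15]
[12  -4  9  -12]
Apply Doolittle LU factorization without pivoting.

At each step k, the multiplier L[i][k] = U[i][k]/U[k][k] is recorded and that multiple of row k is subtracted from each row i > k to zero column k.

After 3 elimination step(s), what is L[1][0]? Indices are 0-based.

L[1][0] = -1

[col 0] pivot 4
  R1 -= -1*R0 → (0, -4, -3, 2)  (L[1][0] := -1)
  R2 -= -1*R0 → (0, -16, -15, 12)  (L[2][0] := -1)
  R3 -= 3*R0 → (0, -4, 3, -3)  (L[3][0] := 3)
[col 1] pivot -4
  R2 -= 4*R1 → (0, 0, -3, 4)  (L[2][1] := 4)
  R3 -= 1*R1 → (0, 0, 6, -5)  (L[3][1] := 1)
[col 2] pivot -3
  R3 -= -2*R2 → (0, 0, 0, 3)  (L[3][2] := -2)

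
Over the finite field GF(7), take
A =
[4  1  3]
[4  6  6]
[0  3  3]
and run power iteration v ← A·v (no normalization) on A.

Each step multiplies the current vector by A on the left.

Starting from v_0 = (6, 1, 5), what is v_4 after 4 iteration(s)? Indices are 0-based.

v_4 = (0, 3, 4)

v_0 = (6, 1, 5).
v_1 = A·v_0 = (5, 4, 4).
v_2 = A·v_1 = (1, 5, 3).
v_3 = A·v_2 = (4, 3, 3).
v_4 = A·v_3 = (0, 3, 4).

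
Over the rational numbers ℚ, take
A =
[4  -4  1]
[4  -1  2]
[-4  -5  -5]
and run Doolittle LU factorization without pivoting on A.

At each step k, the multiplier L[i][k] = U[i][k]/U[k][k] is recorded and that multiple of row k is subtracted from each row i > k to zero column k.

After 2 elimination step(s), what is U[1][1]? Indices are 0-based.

k=0: U[0][0]=4
  eliminate (1,0): mult=1, new row 1: (0, 3, 1); set L[1][0]=1
  eliminate (2,0): mult=-1, new row 2: (0, -9, -4); set L[2][0]=-1
k=1: U[1][1]=3
  eliminate (2,1): mult=-3, new row 2: (0, 0, -1); set L[2][1]=-3

U[1][1] = 3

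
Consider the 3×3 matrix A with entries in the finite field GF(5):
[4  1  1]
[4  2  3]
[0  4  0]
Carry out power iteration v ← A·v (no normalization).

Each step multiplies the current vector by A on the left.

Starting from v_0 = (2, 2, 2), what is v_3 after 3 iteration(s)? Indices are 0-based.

v_0 = (2, 2, 2).
v_1 = A·v_0 = (2, 3, 3).
v_2 = A·v_1 = (4, 3, 2).
v_3 = A·v_2 = (1, 3, 2).

v_3 = (1, 3, 2)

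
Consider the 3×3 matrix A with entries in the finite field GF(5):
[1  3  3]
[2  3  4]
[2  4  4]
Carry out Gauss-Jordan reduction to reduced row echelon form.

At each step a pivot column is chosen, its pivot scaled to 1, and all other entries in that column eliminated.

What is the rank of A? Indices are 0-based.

rank = 3

[1] R0 /= 1  ⇒  (1, 3, 3)
     R1 -= 2·R0  ⇒  (0, 2, 3)
     R2 -= 2·R0  ⇒  (0, 3, 3)
[2] R1 /= 2  ⇒  (0, 1, 4)
     R0 -= 3·R1  ⇒  (1, 0, 1)
     R2 -= 3·R1  ⇒  (0, 0, 1)
[3] R2 /= 1  ⇒  (0, 0, 1)
     R0 -= 1·R2  ⇒  (1, 0, 0)
     R1 -= 4·R2  ⇒  (0, 1, 0)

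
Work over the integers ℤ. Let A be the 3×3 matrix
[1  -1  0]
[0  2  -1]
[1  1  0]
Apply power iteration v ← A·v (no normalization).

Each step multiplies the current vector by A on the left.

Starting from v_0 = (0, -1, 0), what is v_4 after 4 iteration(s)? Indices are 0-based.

v_0 = (0, -1, 0).
v_1 = A·v_0 = (1, -2, -1).
v_2 = A·v_1 = (3, -3, -1).
v_3 = A·v_2 = (6, -5, 0).
v_4 = A·v_3 = (11, -10, 1).

v_4 = (11, -10, 1)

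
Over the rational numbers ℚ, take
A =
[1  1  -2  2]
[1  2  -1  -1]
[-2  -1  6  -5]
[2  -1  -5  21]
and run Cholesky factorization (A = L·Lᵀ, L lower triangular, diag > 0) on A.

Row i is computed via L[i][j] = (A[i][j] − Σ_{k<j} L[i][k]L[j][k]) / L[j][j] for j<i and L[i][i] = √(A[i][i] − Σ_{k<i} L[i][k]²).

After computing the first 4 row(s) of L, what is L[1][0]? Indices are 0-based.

L[1][0] = 1

Step 1: L[0][0] = √(1) = 1.
  L[1][0] = (1) / L[0][0] = 1.
Step 2: L[1][1] = √(1) = 1.
  L[2][0] = (-2) / L[0][0] = -2.
  L[2][1] = (1) / L[1][1] = 1.
Step 3: L[2][2] = √(1) = 1.
  L[3][0] = (2) / L[0][0] = 2.
  L[3][1] = (-3) / L[1][1] = -3.
  L[3][2] = (2) / L[2][2] = 2.
Step 4: L[3][3] = √(4) = 2.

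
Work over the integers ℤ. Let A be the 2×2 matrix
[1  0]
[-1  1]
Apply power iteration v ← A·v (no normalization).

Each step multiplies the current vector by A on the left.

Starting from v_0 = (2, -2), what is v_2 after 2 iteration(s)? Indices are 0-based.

v_0 = (2, -2).
v_1 = A·v_0 = (2, -4).
v_2 = A·v_1 = (2, -6).

v_2 = (2, -6)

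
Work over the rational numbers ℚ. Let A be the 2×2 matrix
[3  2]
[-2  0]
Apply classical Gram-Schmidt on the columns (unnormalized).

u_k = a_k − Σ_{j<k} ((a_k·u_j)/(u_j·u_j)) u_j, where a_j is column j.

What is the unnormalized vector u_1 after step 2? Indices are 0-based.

u_1 = (8/13, 12/13)

Step 1: u_0 = a_0 = (3, -2).
Step 2: u_1 = a_1 − (6/13)·u_0 = (8/13, 12/13).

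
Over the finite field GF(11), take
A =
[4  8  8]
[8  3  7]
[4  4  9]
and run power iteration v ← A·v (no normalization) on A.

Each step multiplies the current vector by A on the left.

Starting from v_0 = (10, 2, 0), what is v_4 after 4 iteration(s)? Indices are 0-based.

v_0 = (10, 2, 0).
v_1 = A·v_0 = (1, 9, 4).
v_2 = A·v_1 = (9, 8, 10).
v_3 = A·v_2 = (4, 1, 4).
v_4 = A·v_3 = (1, 8, 1).

v_4 = (1, 8, 1)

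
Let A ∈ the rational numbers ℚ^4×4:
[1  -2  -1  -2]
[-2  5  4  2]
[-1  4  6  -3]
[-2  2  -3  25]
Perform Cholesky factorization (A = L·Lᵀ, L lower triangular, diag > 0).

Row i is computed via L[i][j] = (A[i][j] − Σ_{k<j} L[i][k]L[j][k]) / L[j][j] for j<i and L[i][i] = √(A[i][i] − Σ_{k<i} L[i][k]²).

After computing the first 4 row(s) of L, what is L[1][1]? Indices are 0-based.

L[1][1] = 1

Step 1: L[0][0] = √(1) = 1.
  L[1][0] = (-2) / L[0][0] = -2.
Step 2: L[1][1] = √(1) = 1.
  L[2][0] = (-1) / L[0][0] = -1.
  L[2][1] = (2) / L[1][1] = 2.
Step 3: L[2][2] = √(1) = 1.
  L[3][0] = (-2) / L[0][0] = -2.
  L[3][1] = (-2) / L[1][1] = -2.
  L[3][2] = (-1) / L[2][2] = -1.
Step 4: L[3][3] = √(16) = 4.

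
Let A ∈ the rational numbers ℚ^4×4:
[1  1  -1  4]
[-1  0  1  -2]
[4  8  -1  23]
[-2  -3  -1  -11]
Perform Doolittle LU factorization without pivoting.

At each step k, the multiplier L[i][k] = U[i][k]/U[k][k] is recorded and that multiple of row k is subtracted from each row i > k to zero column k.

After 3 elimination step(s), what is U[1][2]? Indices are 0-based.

U[1][2] = 0

Step 1: pivot at (0,0) is 1.
  row1 ← row1 − (-1)·row0  ⇒  L[1][0]=-1, U row1=(0, 1, 0, 2)
  row2 ← row2 − (4)·row0  ⇒  L[2][0]=4, U row2=(0, 4, 3, 7)
  row3 ← row3 − (-2)·row0  ⇒  L[3][0]=-2, U row3=(0, -1, -3, -3)
Step 2: pivot at (1,1) is 1.
  row2 ← row2 − (4)·row1  ⇒  L[2][1]=4, U row2=(0, 0, 3, -1)
  row3 ← row3 − (-1)·row1  ⇒  L[3][1]=-1, U row3=(0, 0, -3, -1)
Step 3: pivot at (2,2) is 3.
  row3 ← row3 − (-1)·row2  ⇒  L[3][2]=-1, U row3=(0, 0, 0, -2)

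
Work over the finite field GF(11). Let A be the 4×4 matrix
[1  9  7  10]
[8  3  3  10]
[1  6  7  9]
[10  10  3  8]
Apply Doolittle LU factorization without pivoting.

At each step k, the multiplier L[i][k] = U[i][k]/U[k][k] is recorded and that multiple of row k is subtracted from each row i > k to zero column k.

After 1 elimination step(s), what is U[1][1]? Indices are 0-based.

[col 0] pivot 1
  R1 -= 8*R0 → (0, 8, 2, 7)  (L[1][0] := 8)
  R2 -= 1*R0 → (0, 8, 0, 10)  (L[2][0] := 1)
  R3 -= 10*R0 → (0, 8, 10, 7)  (L[3][0] := 10)

U[1][1] = 8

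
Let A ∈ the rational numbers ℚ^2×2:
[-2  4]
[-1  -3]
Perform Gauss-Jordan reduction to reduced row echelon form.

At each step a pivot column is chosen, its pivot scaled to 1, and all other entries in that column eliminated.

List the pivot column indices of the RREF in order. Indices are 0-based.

step 1: normalize row 0 (÷-2) = (1, -2)
  row 1: subtract -1×row0 = (0, -5)
step 2: normalize row 1 (÷-5) = (0, 1)
  row 0: subtract -2×row1 = (1, 0)

pivot columns: 0, 1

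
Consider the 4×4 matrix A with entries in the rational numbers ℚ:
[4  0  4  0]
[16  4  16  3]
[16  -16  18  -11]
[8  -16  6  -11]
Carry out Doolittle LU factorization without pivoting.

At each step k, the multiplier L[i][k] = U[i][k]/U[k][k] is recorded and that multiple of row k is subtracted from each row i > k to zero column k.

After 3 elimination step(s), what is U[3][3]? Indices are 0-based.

U[3][3] = 2

Step 1: pivot at (0,0) is 4.
  row1 ← row1 − (4)·row0  ⇒  L[1][0]=4, U row1=(0, 4, 0, 3)
  row2 ← row2 − (4)·row0  ⇒  L[2][0]=4, U row2=(0, -16, 2, -11)
  row3 ← row3 − (2)·row0  ⇒  L[3][0]=2, U row3=(0, -16, -2, -11)
Step 2: pivot at (1,1) is 4.
  row2 ← row2 − (-4)·row1  ⇒  L[2][1]=-4, U row2=(0, 0, 2, 1)
  row3 ← row3 − (-4)·row1  ⇒  L[3][1]=-4, U row3=(0, 0, -2, 1)
Step 3: pivot at (2,2) is 2.
  row3 ← row3 − (-1)·row2  ⇒  L[3][2]=-1, U row3=(0, 0, 0, 2)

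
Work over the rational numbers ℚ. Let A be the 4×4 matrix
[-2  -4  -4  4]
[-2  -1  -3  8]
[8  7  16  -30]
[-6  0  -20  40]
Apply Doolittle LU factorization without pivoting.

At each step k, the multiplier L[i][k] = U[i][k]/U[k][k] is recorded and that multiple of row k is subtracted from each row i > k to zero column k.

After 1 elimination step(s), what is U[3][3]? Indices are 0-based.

U[3][3] = 28

k=0: U[0][0]=-2
  eliminate (1,0): mult=1, new row 1: (0, 3, 1, 4); set L[1][0]=1
  eliminate (2,0): mult=-4, new row 2: (0, -9, 0, -14); set L[2][0]=-4
  eliminate (3,0): mult=3, new row 3: (0, 12, -8, 28); set L[3][0]=3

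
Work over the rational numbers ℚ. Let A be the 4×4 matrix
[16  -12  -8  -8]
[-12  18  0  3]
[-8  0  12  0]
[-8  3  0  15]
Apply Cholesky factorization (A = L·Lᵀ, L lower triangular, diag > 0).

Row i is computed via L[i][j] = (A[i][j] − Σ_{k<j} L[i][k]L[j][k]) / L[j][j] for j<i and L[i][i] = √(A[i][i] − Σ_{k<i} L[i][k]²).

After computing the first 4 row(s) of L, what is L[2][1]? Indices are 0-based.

Step 1: L[0][0] = √(16) = 4.
  L[1][0] = (-12) / L[0][0] = -3.
Step 2: L[1][1] = √(9) = 3.
  L[2][0] = (-8) / L[0][0] = -2.
  L[2][1] = (-6) / L[1][1] = -2.
Step 3: L[2][2] = √(4) = 2.
  L[3][0] = (-8) / L[0][0] = -2.
  L[3][1] = (-3) / L[1][1] = -1.
  L[3][2] = (-6) / L[2][2] = -3.
Step 4: L[3][3] = √(1) = 1.

L[2][1] = -2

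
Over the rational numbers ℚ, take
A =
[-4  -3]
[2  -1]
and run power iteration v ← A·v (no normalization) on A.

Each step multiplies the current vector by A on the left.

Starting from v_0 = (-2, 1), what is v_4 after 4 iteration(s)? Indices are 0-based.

v_0 = (-2, 1).
v_1 = A·v_0 = (5, -5).
v_2 = A·v_1 = (-5, 15).
v_3 = A·v_2 = (-25, -25).
v_4 = A·v_3 = (175, -25).

v_4 = (175, -25)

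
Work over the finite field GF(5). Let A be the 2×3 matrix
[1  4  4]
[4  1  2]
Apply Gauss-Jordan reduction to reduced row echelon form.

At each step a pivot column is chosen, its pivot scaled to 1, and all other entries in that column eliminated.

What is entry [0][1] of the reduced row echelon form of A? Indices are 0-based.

M[0][1] = 4

step 1: normalize row 0 (÷1) = (1, 4, 4)
  row 1: subtract 4×row0 = (0, 0, 1)
skip col 1 (zero from row 1)
step 2: normalize row 1 (÷1) = (0, 0, 1)
  row 0: subtract 4×row1 = (1, 4, 0)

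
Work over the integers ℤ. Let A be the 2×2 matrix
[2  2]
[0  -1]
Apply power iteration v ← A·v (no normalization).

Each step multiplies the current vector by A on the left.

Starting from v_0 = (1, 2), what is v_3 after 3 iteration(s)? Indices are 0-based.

v_3 = (20, -2)

v_0 = (1, 2).
v_1 = A·v_0 = (6, -2).
v_2 = A·v_1 = (8, 2).
v_3 = A·v_2 = (20, -2).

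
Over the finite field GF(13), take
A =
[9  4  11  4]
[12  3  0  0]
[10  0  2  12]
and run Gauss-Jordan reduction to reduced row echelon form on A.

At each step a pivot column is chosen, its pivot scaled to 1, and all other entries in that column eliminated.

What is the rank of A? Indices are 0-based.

rank = 3

step 1: normalize row 0 (÷9) = (1, 12, 7, 12)
  row 1: subtract 12×row0 = (0, 2, 7, 12)
  row 2: subtract 10×row0 = (0, 10, 10, 9)
step 2: normalize row 1 (÷2) = (0, 1, 10, 6)
  row 0: subtract 12×row1 = (1, 0, 4, 5)
  row 2: subtract 10×row1 = (0, 0, 1, 1)
step 3: normalize row 2 (÷1) = (0, 0, 1, 1)
  row 0: subtract 4×row2 = (1, 0, 0, 1)
  row 1: subtract 10×row2 = (0, 1, 0, 9)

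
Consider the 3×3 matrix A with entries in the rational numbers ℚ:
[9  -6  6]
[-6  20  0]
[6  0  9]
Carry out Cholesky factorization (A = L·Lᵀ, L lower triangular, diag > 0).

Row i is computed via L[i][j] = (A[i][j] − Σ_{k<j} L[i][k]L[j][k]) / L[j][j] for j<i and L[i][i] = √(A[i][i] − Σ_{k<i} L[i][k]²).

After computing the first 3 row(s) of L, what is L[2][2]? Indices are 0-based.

L[2][2] = 2

Step 1: L[0][0] = √(9) = 3.
  L[1][0] = (-6) / L[0][0] = -2.
Step 2: L[1][1] = √(16) = 4.
  L[2][0] = (6) / L[0][0] = 2.
  L[2][1] = (4) / L[1][1] = 1.
Step 3: L[2][2] = √(4) = 2.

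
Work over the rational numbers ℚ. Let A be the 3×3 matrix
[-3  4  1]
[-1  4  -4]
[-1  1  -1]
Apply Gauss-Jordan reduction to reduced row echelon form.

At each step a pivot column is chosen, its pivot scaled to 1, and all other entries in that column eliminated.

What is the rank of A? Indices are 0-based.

rank = 3

step 1: normalize row 0 (÷-3) = (1, -4/3, -1/3)
  row 1: subtract -1×row0 = (0, 8/3, -13/3)
  row 2: subtract -1×row0 = (0, -1/3, -4/3)
step 2: normalize row 1 (÷8/3) = (0, 1, -13/8)
  row 0: subtract -4/3×row1 = (1, 0, -5/2)
  row 2: subtract -1/3×row1 = (0, 0, -15/8)
step 3: normalize row 2 (÷-15/8) = (0, 0, 1)
  row 0: subtract -5/2×row2 = (1, 0, 0)
  row 1: subtract -13/8×row2 = (0, 1, 0)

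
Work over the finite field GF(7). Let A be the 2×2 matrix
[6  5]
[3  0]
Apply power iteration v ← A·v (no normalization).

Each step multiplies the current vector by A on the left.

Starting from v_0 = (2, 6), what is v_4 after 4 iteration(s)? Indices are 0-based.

v_0 = (2, 6).
v_1 = A·v_0 = (0, 6).
v_2 = A·v_1 = (2, 0).
v_3 = A·v_2 = (5, 6).
v_4 = A·v_3 = (4, 1).

v_4 = (4, 1)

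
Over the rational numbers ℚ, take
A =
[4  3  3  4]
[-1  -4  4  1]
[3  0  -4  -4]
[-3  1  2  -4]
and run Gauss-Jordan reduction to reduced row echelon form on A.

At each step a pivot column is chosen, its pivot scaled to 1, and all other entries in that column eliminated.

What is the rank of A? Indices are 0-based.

rank = 4

step 1: normalize row 0 (÷4) = (1, 3/4, 3/4, 1)
  row 1: subtract -1×row0 = (0, -13/4, 19/4, 2)
  row 2: subtract 3×row0 = (0, -9/4, -25/4, -7)
  row 3: subtract -3×row0 = (0, 13/4, 17/4, -1)
step 2: normalize row 1 (÷-13/4) = (0, 1, -19/13, -8/13)
  row 0: subtract 3/4×row1 = (1, 0, 24/13, 19/13)
  row 2: subtract -9/4×row1 = (0, 0, -124/13, -109/13)
  row 3: subtract 13/4×row1 = (0, 0, 9, 1)
step 3: normalize row 2 (÷-124/13) = (0, 0, 1, 109/124)
  row 0: subtract 24/13×row2 = (1, 0, 0, -5/31)
  row 1: subtract -19/13×row2 = (0, 1, 0, 83/124)
  row 3: subtract 9×row2 = (0, 0, 0, -857/124)
step 4: normalize row 3 (÷-857/124) = (0, 0, 0, 1)
  row 0: subtract -5/31×row3 = (1, 0, 0, 0)
  row 1: subtract 83/124×row3 = (0, 1, 0, 0)
  row 2: subtract 109/124×row3 = (0, 0, 1, 0)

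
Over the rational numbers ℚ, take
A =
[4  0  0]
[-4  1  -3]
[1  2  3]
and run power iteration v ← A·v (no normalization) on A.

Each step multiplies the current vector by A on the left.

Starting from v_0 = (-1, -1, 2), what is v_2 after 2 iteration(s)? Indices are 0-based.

v_0 = (-1, -1, 2).
v_1 = A·v_0 = (-4, -3, 3).
v_2 = A·v_1 = (-16, 4, -1).

v_2 = (-16, 4, -1)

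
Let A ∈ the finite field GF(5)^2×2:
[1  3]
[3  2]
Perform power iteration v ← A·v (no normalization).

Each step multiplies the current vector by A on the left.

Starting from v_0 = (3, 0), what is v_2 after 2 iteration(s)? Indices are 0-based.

v_0 = (3, 0).
v_1 = A·v_0 = (3, 4).
v_2 = A·v_1 = (0, 2).

v_2 = (0, 2)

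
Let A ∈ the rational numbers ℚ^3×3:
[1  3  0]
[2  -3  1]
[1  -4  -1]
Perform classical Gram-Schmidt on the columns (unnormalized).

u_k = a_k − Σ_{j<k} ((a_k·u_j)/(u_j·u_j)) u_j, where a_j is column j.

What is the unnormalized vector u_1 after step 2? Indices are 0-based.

Step 1: u_0 = a_0 = (1, 2, 1).
Step 2: u_1 = a_1 − (-7/6)·u_0 = (25/6, -2/3, -17/6).

u_1 = (25/6, -2/3, -17/6)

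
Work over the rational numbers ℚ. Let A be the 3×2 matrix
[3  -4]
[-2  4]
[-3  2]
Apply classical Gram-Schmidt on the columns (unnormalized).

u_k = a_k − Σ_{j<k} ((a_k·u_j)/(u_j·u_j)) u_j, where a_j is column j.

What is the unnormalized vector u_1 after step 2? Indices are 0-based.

u_1 = (-5/11, 18/11, -17/11)

Step 1: u_0 = a_0 = (3, -2, -3).
Step 2: u_1 = a_1 − (-13/11)·u_0 = (-5/11, 18/11, -17/11).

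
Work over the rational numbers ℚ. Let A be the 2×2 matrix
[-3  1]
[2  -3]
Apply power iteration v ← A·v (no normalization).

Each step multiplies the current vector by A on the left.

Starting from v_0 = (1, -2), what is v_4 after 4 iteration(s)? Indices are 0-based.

v_4 = (457, -650)

v_0 = (1, -2).
v_1 = A·v_0 = (-5, 8).
v_2 = A·v_1 = (23, -34).
v_3 = A·v_2 = (-103, 148).
v_4 = A·v_3 = (457, -650).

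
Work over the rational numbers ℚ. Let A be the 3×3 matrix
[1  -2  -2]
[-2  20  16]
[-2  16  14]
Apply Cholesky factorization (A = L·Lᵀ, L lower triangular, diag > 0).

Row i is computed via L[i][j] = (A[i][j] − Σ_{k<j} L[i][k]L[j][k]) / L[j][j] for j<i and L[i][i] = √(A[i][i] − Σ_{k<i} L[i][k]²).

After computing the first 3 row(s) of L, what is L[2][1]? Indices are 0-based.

L[2][1] = 3

Step 1: L[0][0] = √(1) = 1.
  L[1][0] = (-2) / L[0][0] = -2.
Step 2: L[1][1] = √(16) = 4.
  L[2][0] = (-2) / L[0][0] = -2.
  L[2][1] = (12) / L[1][1] = 3.
Step 3: L[2][2] = √(1) = 1.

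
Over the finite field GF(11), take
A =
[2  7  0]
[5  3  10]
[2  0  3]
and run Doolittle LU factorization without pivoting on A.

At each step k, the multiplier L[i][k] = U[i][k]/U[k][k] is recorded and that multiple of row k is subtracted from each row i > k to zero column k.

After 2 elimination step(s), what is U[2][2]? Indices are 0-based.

U[2][2] = 5

Step 1: pivot at (0,0) is 2.
  row1 ← row1 − (8)·row0  ⇒  L[1][0]=8, U row1=(0, 2, 10)
  row2 ← row2 − (1)·row0  ⇒  L[2][0]=1, U row2=(0, 4, 3)
Step 2: pivot at (1,1) is 2.
  row2 ← row2 − (2)·row1  ⇒  L[2][1]=2, U row2=(0, 0, 5)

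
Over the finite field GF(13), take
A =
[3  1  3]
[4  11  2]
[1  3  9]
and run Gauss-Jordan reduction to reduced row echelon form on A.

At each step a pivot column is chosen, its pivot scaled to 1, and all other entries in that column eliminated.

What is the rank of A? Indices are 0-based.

step 1: normalize row 0 (÷3) = (1, 9, 1)
  row 1: subtract 4×row0 = (0, 1, 11)
  row 2: subtract 1×row0 = (0, 7, 8)
step 2: normalize row 1 (÷1) = (0, 1, 11)
  row 0: subtract 9×row1 = (1, 0, 6)
  row 2: subtract 7×row1 = (0, 0, 9)
step 3: normalize row 2 (÷9) = (0, 0, 1)
  row 0: subtract 6×row2 = (1, 0, 0)
  row 1: subtract 11×row2 = (0, 1, 0)

rank = 3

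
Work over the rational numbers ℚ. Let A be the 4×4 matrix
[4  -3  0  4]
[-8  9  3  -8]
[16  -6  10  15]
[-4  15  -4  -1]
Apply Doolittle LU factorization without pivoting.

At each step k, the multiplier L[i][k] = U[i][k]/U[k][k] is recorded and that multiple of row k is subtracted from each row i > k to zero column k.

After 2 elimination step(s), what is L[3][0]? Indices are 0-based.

L[3][0] = -1

k=0: U[0][0]=4
  eliminate (1,0): mult=-2, new row 1: (0, 3, 3, 0); set L[1][0]=-2
  eliminate (2,0): mult=4, new row 2: (0, 6, 10, -1); set L[2][0]=4
  eliminate (3,0): mult=-1, new row 3: (0, 12, -4, 3); set L[3][0]=-1
k=1: U[1][1]=3
  eliminate (2,1): mult=2, new row 2: (0, 0, 4, -1); set L[2][1]=2
  eliminate (3,1): mult=4, new row 3: (0, 0, -16, 3); set L[3][1]=4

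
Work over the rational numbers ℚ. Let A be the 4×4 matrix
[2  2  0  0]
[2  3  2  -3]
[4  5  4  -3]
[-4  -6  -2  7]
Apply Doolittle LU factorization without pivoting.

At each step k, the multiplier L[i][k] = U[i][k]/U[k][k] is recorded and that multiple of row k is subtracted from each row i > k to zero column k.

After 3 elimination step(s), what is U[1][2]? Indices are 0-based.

Step 1: pivot at (0,0) is 2.
  row1 ← row1 − (1)·row0  ⇒  L[1][0]=1, U row1=(0, 1, 2, -3)
  row2 ← row2 − (2)·row0  ⇒  L[2][0]=2, U row2=(0, 1, 4, -3)
  row3 ← row3 − (-2)·row0  ⇒  L[3][0]=-2, U row3=(0, -2, -2, 7)
Step 2: pivot at (1,1) is 1.
  row2 ← row2 − (1)·row1  ⇒  L[2][1]=1, U row2=(0, 0, 2, 0)
  row3 ← row3 − (-2)·row1  ⇒  L[3][1]=-2, U row3=(0, 0, 2, 1)
Step 3: pivot at (2,2) is 2.
  row3 ← row3 − (1)·row2  ⇒  L[3][2]=1, U row3=(0, 0, 0, 1)

U[1][2] = 2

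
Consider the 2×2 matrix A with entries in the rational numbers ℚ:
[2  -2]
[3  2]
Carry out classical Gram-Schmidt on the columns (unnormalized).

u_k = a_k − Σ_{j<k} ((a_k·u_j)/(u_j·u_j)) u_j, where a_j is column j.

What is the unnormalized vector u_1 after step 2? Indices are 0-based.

Step 1: u_0 = a_0 = (2, 3).
Step 2: u_1 = a_1 − (2/13)·u_0 = (-30/13, 20/13).

u_1 = (-30/13, 20/13)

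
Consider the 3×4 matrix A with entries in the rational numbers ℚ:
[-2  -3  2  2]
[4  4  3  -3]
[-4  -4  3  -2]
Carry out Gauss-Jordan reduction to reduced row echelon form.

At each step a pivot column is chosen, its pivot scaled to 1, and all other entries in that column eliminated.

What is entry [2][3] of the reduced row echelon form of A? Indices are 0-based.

[1] R0 /= -2  ⇒  (1, 3/2, -1, -1)
     R1 -= 4·R0  ⇒  (0, -2, 7, 1)
     R2 -= -4·R0  ⇒  (0, 2, -1, -6)
[2] R1 /= -2  ⇒  (0, 1, -7/2, -1/2)
     R0 -= 3/2·R1  ⇒  (1, 0, 17/4, -1/4)
     R2 -= 2·R1  ⇒  (0, 0, 6, -5)
[3] R2 /= 6  ⇒  (0, 0, 1, -5/6)
     R0 -= 17/4·R2  ⇒  (1, 0, 0, 79/24)
     R1 -= -7/2·R2  ⇒  (0, 1, 0, -41/12)

M[2][3] = -5/6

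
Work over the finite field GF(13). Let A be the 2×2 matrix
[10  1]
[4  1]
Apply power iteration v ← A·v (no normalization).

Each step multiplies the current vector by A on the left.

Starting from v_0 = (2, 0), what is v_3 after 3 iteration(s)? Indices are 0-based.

v_0 = (2, 0).
v_1 = A·v_0 = (7, 8).
v_2 = A·v_1 = (0, 10).
v_3 = A·v_2 = (10, 10).

v_3 = (10, 10)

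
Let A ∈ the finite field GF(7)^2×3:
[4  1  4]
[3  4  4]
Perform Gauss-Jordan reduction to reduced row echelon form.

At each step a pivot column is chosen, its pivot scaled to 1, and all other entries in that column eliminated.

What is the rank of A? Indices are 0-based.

step 1: normalize row 0 (÷4) = (1, 2, 1)
  row 1: subtract 3×row0 = (0, 5, 1)
step 2: normalize row 1 (÷5) = (0, 1, 3)
  row 0: subtract 2×row1 = (1, 0, 2)

rank = 2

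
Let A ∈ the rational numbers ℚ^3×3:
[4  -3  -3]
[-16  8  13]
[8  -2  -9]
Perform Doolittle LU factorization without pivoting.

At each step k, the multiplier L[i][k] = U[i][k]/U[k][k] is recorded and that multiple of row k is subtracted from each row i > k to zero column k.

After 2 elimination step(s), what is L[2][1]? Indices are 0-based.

Step 1: pivot at (0,0) is 4.
  row1 ← row1 − (-4)·row0  ⇒  L[1][0]=-4, U row1=(0, -4, 1)
  row2 ← row2 − (2)·row0  ⇒  L[2][0]=2, U row2=(0, 4, -3)
Step 2: pivot at (1,1) is -4.
  row2 ← row2 − (-1)·row1  ⇒  L[2][1]=-1, U row2=(0, 0, -2)

L[2][1] = -1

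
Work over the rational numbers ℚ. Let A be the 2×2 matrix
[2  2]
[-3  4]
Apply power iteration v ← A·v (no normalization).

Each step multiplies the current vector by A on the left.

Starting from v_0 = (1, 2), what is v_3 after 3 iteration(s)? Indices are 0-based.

v_0 = (1, 2).
v_1 = A·v_0 = (6, 5).
v_2 = A·v_1 = (22, 2).
v_3 = A·v_2 = (48, -58).

v_3 = (48, -58)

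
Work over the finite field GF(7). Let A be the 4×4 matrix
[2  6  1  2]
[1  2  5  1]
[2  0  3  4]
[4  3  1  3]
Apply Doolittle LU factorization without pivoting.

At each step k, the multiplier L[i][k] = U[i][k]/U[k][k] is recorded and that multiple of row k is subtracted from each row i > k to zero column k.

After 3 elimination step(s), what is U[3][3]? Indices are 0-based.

[col 0] pivot 2
  R1 -= 4*R0 → (0, 6, 1, 0)  (L[1][0] := 4)
  R2 -= 1*R0 → (0, 1, 2, 2)  (L[2][0] := 1)
  R3 -= 2*R0 → (0, 5, 6, 6)  (L[3][0] := 2)
[col 1] pivot 6
  R2 -= 6*R1 → (0, 0, 3, 2)  (L[2][1] := 6)
  R3 -= 2*R1 → (0, 0, 4, 6)  (L[3][1] := 2)
[col 2] pivot 3
  R3 -= 6*R2 → (0, 0, 0, 1)  (L[3][2] := 6)

U[3][3] = 1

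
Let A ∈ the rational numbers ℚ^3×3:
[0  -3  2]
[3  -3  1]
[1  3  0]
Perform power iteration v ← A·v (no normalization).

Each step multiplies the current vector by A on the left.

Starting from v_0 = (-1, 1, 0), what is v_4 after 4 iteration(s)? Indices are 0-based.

v_4 = (74, -206, -39)

v_0 = (-1, 1, 0).
v_1 = A·v_0 = (-3, -6, 2).
v_2 = A·v_1 = (22, 11, -21).
v_3 = A·v_2 = (-75, 12, 55).
v_4 = A·v_3 = (74, -206, -39).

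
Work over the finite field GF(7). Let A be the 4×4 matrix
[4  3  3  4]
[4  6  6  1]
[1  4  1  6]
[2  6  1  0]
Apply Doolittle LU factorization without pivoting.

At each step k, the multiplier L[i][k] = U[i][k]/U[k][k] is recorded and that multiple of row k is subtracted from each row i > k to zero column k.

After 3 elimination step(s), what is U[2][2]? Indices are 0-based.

U[2][2] = 4

Step 1: pivot at (0,0) is 4.
  row1 ← row1 − (1)·row0  ⇒  L[1][0]=1, U row1=(0, 3, 3, 4)
  row2 ← row2 − (2)·row0  ⇒  L[2][0]=2, U row2=(0, 5, 2, 5)
  row3 ← row3 − (4)·row0  ⇒  L[3][0]=4, U row3=(0, 1, 3, 5)
Step 2: pivot at (1,1) is 3.
  row2 ← row2 − (4)·row1  ⇒  L[2][1]=4, U row2=(0, 0, 4, 3)
  row3 ← row3 − (5)·row1  ⇒  L[3][1]=5, U row3=(0, 0, 2, 6)
Step 3: pivot at (2,2) is 4.
  row3 ← row3 − (4)·row2  ⇒  L[3][2]=4, U row3=(0, 0, 0, 1)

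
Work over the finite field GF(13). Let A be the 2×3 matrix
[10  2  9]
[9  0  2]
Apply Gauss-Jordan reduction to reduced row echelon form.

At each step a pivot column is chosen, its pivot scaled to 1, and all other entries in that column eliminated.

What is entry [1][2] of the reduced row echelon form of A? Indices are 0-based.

M[1][2] = 7

step 1: normalize row 0 (÷10) = (1, 8, 10)
  row 1: subtract 9×row0 = (0, 6, 3)
step 2: normalize row 1 (÷6) = (0, 1, 7)
  row 0: subtract 8×row1 = (1, 0, 6)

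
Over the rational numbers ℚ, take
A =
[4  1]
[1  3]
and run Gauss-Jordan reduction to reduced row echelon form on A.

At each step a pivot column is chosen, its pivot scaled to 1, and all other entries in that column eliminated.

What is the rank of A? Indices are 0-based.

rank = 2

[1] R0 /= 4  ⇒  (1, 1/4)
     R1 -= 1·R0  ⇒  (0, 11/4)
[2] R1 /= 11/4  ⇒  (0, 1)
     R0 -= 1/4·R1  ⇒  (1, 0)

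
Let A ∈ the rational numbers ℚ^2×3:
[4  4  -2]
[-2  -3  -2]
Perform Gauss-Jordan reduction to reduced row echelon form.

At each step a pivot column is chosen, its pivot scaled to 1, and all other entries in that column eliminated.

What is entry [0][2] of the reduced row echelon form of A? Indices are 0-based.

M[0][2] = -7/2

[1] R0 /= 4  ⇒  (1, 1, -1/2)
     R1 -= -2·R0  ⇒  (0, -1, -3)
[2] R1 /= -1  ⇒  (0, 1, 3)
     R0 -= 1·R1  ⇒  (1, 0, -7/2)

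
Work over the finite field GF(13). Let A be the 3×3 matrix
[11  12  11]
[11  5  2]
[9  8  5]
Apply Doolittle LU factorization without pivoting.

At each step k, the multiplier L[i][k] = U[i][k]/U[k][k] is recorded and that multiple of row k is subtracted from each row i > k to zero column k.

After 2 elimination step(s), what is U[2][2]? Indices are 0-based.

U[2][2] = 11

Step 1: pivot at (0,0) is 11.
  row1 ← row1 − (1)·row0  ⇒  L[1][0]=1, U row1=(0, 6, 4)
  row2 ← row2 − (2)·row0  ⇒  L[2][0]=2, U row2=(0, 10, 9)
Step 2: pivot at (1,1) is 6.
  row2 ← row2 − (6)·row1  ⇒  L[2][1]=6, U row2=(0, 0, 11)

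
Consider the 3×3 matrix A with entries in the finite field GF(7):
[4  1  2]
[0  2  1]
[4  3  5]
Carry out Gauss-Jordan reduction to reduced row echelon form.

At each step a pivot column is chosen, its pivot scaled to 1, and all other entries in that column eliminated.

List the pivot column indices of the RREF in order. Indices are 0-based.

[1] R0 /= 4  ⇒  (1, 2, 4)
     R2 -= 4·R0  ⇒  (0, 2, 3)
[2] R1 /= 2  ⇒  (0, 1, 4)
     R0 -= 2·R1  ⇒  (1, 0, 3)
     R2 -= 2·R1  ⇒  (0, 0, 2)
[3] R2 /= 2  ⇒  (0, 0, 1)
     R0 -= 3·R2  ⇒  (1, 0, 0)
     R1 -= 4·R2  ⇒  (0, 1, 0)

pivot columns: 0, 1, 2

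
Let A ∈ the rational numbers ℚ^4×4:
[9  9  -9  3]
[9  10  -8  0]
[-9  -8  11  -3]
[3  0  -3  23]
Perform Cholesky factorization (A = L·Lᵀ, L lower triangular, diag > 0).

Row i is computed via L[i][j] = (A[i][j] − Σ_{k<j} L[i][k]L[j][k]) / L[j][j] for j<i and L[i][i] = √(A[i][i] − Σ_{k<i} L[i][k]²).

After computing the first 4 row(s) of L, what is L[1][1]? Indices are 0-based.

Step 1: L[0][0] = √(9) = 3.
  L[1][0] = (9) / L[0][0] = 3.
Step 2: L[1][1] = √(1) = 1.
  L[2][0] = (-9) / L[0][0] = -3.
  L[2][1] = (1) / L[1][1] = 1.
Step 3: L[2][2] = √(1) = 1.
  L[3][0] = (3) / L[0][0] = 1.
  L[3][1] = (-3) / L[1][1] = -3.
  L[3][2] = (3) / L[2][2] = 3.
Step 4: L[3][3] = √(4) = 2.

L[1][1] = 1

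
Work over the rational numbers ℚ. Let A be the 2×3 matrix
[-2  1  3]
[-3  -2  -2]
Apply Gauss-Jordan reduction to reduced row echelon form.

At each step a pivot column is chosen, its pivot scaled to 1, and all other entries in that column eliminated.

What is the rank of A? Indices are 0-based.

rank = 2

pivot(0,0)=-2: scale R0 → (1, -1/2, -3/2)
  clear (1,0): R1 −= (-3)R0 → (0, -7/2, -13/2)
pivot(1,1)=-7/2: scale R1 → (0, 1, 13/7)
  clear (0,1): R0 −= (-1/2)R1 → (1, 0, -4/7)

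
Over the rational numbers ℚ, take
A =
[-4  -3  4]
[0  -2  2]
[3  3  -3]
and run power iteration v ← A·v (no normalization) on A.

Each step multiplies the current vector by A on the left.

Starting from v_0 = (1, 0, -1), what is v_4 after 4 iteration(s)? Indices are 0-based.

v_0 = (1, 0, -1).
v_1 = A·v_0 = (-8, -2, 6).
v_2 = A·v_1 = (62, 16, -48).
v_3 = A·v_2 = (-488, -128, 378).
v_4 = A·v_3 = (3848, 1012, -2982).

v_4 = (3848, 1012, -2982)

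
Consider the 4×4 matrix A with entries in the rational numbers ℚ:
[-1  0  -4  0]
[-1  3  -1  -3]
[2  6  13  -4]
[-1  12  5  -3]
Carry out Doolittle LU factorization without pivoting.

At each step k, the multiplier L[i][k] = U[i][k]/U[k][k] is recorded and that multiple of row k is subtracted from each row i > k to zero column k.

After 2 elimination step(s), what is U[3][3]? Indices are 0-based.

U[3][3] = 9

[col 0] pivot -1
  R1 -= 1*R0 → (0, 3, 3, -3)  (L[1][0] := 1)
  R2 -= -2*R0 → (0, 6, 5, -4)  (L[2][0] := -2)
  R3 -= 1*R0 → (0, 12, 9, -3)  (L[3][0] := 1)
[col 1] pivot 3
  R2 -= 2*R1 → (0, 0, -1, 2)  (L[2][1] := 2)
  R3 -= 4*R1 → (0, 0, -3, 9)  (L[3][1] := 4)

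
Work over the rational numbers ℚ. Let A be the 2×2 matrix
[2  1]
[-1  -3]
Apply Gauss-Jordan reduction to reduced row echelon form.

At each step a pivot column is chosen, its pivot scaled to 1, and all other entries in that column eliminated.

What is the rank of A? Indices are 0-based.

[1] R0 /= 2  ⇒  (1, 1/2)
     R1 -= -1·R0  ⇒  (0, -5/2)
[2] R1 /= -5/2  ⇒  (0, 1)
     R0 -= 1/2·R1  ⇒  (1, 0)

rank = 2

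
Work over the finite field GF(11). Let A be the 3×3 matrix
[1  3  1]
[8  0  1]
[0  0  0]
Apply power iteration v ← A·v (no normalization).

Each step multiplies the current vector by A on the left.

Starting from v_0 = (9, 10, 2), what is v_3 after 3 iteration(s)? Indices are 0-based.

v_0 = (9, 10, 2).
v_1 = A·v_0 = (8, 8, 0).
v_2 = A·v_1 = (10, 9, 0).
v_3 = A·v_2 = (4, 3, 0).

v_3 = (4, 3, 0)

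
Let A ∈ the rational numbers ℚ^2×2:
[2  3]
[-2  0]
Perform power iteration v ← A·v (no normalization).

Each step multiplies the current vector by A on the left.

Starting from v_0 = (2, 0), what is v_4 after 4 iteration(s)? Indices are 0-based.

v_4 = (-40, 64)

v_0 = (2, 0).
v_1 = A·v_0 = (4, -4).
v_2 = A·v_1 = (-4, -8).
v_3 = A·v_2 = (-32, 8).
v_4 = A·v_3 = (-40, 64).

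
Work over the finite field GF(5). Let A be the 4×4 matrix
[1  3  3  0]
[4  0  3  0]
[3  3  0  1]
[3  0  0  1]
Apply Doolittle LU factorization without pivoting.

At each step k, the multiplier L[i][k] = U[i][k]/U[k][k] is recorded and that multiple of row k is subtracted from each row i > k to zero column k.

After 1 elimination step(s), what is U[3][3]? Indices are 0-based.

U[3][3] = 1

Step 1: pivot at (0,0) is 1.
  row1 ← row1 − (4)·row0  ⇒  L[1][0]=4, U row1=(0, 3, 1, 0)
  row2 ← row2 − (3)·row0  ⇒  L[2][0]=3, U row2=(0, 4, 1, 1)
  row3 ← row3 − (3)·row0  ⇒  L[3][0]=3, U row3=(0, 1, 1, 1)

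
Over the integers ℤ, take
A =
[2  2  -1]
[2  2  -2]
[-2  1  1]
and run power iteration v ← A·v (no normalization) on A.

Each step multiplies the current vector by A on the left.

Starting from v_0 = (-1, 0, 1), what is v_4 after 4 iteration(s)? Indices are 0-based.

v_4 = (-345, -364, 93)

v_0 = (-1, 0, 1).
v_1 = A·v_0 = (-3, -4, 3).
v_2 = A·v_1 = (-17, -20, 5).
v_3 = A·v_2 = (-79, -84, 19).
v_4 = A·v_3 = (-345, -364, 93).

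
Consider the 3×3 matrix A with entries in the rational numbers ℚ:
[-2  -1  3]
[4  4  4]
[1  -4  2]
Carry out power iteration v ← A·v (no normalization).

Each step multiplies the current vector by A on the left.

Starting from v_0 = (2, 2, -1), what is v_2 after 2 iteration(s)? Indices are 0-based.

v_0 = (2, 2, -1).
v_1 = A·v_0 = (-9, 12, -8).
v_2 = A·v_1 = (-18, -20, -73).

v_2 = (-18, -20, -73)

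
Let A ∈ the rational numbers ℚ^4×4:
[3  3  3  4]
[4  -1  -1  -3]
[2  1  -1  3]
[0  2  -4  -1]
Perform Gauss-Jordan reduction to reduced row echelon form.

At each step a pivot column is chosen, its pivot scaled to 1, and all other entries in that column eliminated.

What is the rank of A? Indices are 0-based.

rank = 4

step 1: normalize row 0 (÷3) = (1, 1, 1, 4/3)
  row 1: subtract 4×row0 = (0, -5, -5, -25/3)
  row 2: subtract 2×row0 = (0, -1, -3, 1/3)
step 2: normalize row 1 (÷-5) = (0, 1, 1, 5/3)
  row 0: subtract 1×row1 = (1, 0, 0, -1/3)
  row 2: subtract -1×row1 = (0, 0, -2, 2)
  row 3: subtract 2×row1 = (0, 0, -6, -13/3)
step 3: normalize row 2 (÷-2) = (0, 0, 1, -1)
  row 1: subtract 1×row2 = (0, 1, 0, 8/3)
  row 3: subtract -6×row2 = (0, 0, 0, -31/3)
step 4: normalize row 3 (÷-31/3) = (0, 0, 0, 1)
  row 0: subtract -1/3×row3 = (1, 0, 0, 0)
  row 1: subtract 8/3×row3 = (0, 1, 0, 0)
  row 2: subtract -1×row3 = (0, 0, 1, 0)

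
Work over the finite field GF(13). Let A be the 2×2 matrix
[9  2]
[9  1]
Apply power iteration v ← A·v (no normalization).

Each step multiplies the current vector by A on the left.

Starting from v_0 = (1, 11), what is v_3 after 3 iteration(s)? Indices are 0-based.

v_0 = (1, 11).
v_1 = A·v_0 = (5, 7).
v_2 = A·v_1 = (7, 0).
v_3 = A·v_2 = (11, 11).

v_3 = (11, 11)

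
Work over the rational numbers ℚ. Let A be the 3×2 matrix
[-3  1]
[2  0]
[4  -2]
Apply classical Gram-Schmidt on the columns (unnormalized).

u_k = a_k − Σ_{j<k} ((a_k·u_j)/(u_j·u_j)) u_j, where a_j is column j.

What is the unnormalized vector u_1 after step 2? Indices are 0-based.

u_1 = (-4/29, 22/29, -14/29)

Step 1: u_0 = a_0 = (-3, 2, 4).
Step 2: u_1 = a_1 − (-11/29)·u_0 = (-4/29, 22/29, -14/29).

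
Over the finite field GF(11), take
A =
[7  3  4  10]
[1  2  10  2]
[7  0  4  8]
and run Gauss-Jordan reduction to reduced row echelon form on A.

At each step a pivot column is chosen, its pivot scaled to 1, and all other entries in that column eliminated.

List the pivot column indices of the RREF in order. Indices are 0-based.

pivot columns: 0, 1, 3

step 1: normalize row 0 (÷7) = (1, 2, 10, 3)
  row 1: subtract 1×row0 = (0, 0, 0, 10)
  row 2: subtract 7×row0 = (0, 8, 0, 9)
step 2: exchange rows 1,2
step 2: normalize row 1 (÷8) = (0, 1, 0, 8)
  row 0: subtract 2×row1 = (1, 0, 10, 9)
skip col 2 (zero from row 2)
step 3: normalize row 2 (÷10) = (0, 0, 0, 1)
  row 0: subtract 9×row2 = (1, 0, 10, 0)
  row 1: subtract 8×row2 = (0, 1, 0, 0)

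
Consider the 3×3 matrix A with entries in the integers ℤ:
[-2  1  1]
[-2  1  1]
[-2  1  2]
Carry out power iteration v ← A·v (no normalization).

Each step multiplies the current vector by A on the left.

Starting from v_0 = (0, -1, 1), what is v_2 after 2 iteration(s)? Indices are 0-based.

v_0 = (0, -1, 1).
v_1 = A·v_0 = (0, 0, 1).
v_2 = A·v_1 = (1, 1, 2).

v_2 = (1, 1, 2)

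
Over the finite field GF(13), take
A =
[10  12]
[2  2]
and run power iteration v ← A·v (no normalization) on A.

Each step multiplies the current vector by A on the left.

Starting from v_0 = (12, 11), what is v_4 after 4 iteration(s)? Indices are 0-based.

v_0 = (12, 11).
v_1 = A·v_0 = (5, 7).
v_2 = A·v_1 = (4, 11).
v_3 = A·v_2 = (3, 4).
v_4 = A·v_3 = (0, 1).

v_4 = (0, 1)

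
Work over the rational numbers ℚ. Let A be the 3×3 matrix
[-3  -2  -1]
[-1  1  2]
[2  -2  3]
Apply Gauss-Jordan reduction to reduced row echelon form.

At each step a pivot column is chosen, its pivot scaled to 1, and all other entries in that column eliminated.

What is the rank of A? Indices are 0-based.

rank = 3

step 1: normalize row 0 (÷-3) = (1, 2/3, 1/3)
  row 1: subtract -1×row0 = (0, 5/3, 7/3)
  row 2: subtract 2×row0 = (0, -10/3, 7/3)
step 2: normalize row 1 (÷5/3) = (0, 1, 7/5)
  row 0: subtract 2/3×row1 = (1, 0, -3/5)
  row 2: subtract -10/3×row1 = (0, 0, 7)
step 3: normalize row 2 (÷7) = (0, 0, 1)
  row 0: subtract -3/5×row2 = (1, 0, 0)
  row 1: subtract 7/5×row2 = (0, 1, 0)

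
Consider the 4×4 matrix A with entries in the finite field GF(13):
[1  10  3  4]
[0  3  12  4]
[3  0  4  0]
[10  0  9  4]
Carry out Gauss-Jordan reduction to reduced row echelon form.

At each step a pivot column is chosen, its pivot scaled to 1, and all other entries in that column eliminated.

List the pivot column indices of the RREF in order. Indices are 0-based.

[1] R0 /= 1  ⇒  (1, 10, 3, 4)
     R2 -= 3·R0  ⇒  (0, 9, 8, 1)
     R3 -= 10·R0  ⇒  (0, 4, 5, 3)
[2] R1 /= 3  ⇒  (0, 1, 4, 10)
     R0 -= 10·R1  ⇒  (1, 0, 2, 8)
     R2 -= 9·R1  ⇒  (0, 0, 11, 2)
     R3 -= 4·R1  ⇒  (0, 0, 2, 2)
[3] R2 /= 11  ⇒  (0, 0, 1, 12)
     R0 -= 2·R2  ⇒  (1, 0, 0, 10)
     R1 -= 4·R2  ⇒  (0, 1, 0, 1)
     R3 -= 2·R2  ⇒  (0, 0, 0, 4)
[4] R3 /= 4  ⇒  (0, 0, 0, 1)
     R0 -= 10·R3  ⇒  (1, 0, 0, 0)
     R1 -= 1·R3  ⇒  (0, 1, 0, 0)
     R2 -= 12·R3  ⇒  (0, 0, 1, 0)

pivot columns: 0, 1, 2, 3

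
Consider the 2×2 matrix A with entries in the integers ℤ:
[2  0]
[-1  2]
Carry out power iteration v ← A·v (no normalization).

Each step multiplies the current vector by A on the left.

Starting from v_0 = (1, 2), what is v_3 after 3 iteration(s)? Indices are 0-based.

v_3 = (8, 4)

v_0 = (1, 2).
v_1 = A·v_0 = (2, 3).
v_2 = A·v_1 = (4, 4).
v_3 = A·v_2 = (8, 4).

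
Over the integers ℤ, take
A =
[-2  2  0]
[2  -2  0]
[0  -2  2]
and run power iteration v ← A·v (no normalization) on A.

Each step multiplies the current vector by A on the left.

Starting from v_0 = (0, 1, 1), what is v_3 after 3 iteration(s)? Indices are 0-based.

v_0 = (0, 1, 1).
v_1 = A·v_0 = (2, -2, 0).
v_2 = A·v_1 = (-8, 8, 4).
v_3 = A·v_2 = (32, -32, -8).

v_3 = (32, -32, -8)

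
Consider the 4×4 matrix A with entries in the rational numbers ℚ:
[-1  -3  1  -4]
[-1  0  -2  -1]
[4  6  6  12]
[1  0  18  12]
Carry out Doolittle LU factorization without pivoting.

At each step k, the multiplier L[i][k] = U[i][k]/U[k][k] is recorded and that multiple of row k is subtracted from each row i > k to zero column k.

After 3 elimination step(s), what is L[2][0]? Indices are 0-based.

Step 1: pivot at (0,0) is -1.
  row1 ← row1 − (1)·row0  ⇒  L[1][0]=1, U row1=(0, 3, -3, 3)
  row2 ← row2 − (-4)·row0  ⇒  L[2][0]=-4, U row2=(0, -6, 10, -4)
  row3 ← row3 − (-1)·row0  ⇒  L[3][0]=-1, U row3=(0, -3, 19, 8)
Step 2: pivot at (1,1) is 3.
  row2 ← row2 − (-2)·row1  ⇒  L[2][1]=-2, U row2=(0, 0, 4, 2)
  row3 ← row3 − (-1)·row1  ⇒  L[3][1]=-1, U row3=(0, 0, 16, 11)
Step 3: pivot at (2,2) is 4.
  row3 ← row3 − (4)·row2  ⇒  L[3][2]=4, U row3=(0, 0, 0, 3)

L[2][0] = -4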